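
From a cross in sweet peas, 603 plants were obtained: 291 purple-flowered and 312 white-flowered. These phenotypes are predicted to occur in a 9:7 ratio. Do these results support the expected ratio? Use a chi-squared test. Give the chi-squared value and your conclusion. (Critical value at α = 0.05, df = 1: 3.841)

Expected counts for N = 603 under a 9:7 ratio (total parts = 16):
  purple-flowered: 603 × 9/16 = 339.1875
  white-flowered: 603 × 7/16 = 263.8125
χ² = Σ (O − E)² / E
  purple-flowered: (291 − 339.1875)² / 339.1875 = 6.8459
  white-flowered: (312 − 263.8125)² / 263.8125 = 8.8018
χ² = 6.8459 + 8.8018 = 15.6477 ≈ 15.648
Degrees of freedom = 2 − 1 = 1; critical value at α = 0.05 is 3.841.
Since 15.648 > 3.841, we reject the null hypothesis — the data do not fit the 9:7 ratio.

15.648; not consistent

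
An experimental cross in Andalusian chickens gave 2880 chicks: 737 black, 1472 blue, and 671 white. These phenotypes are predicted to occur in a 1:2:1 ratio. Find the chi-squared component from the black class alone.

0.401

Total ratio parts = 4. Expected numbers out of 2880:
  black: 2880 × 1/4 = 720
  blue: 2880 × 2/4 = 1440
  white: 2880 × 1/4 = 720
Contribution of black: (737 − 720)² / 720 = 0.4014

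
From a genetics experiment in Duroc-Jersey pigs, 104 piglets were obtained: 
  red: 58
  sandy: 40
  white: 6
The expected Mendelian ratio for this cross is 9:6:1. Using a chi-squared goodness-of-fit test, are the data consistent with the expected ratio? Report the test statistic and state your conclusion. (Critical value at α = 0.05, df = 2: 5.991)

The 9:6:1 ratio has 16 parts, so with N = 104 the expected counts are:
  red: 104 × 9/16 = 58.5
  sandy: 104 × 6/16 = 39
  white: 104 × 1/16 = 6.5
χ² = Σ (O − E)² / E
  red: (58 − 58.5)² / 58.5 = 0.0043
  sandy: (40 − 39)² / 39 = 0.0256
  white: (6 − 6.5)² / 6.5 = 0.0385
χ² = 0.0043 + 0.0256 + 0.0385 = 0.0684 ≈ 0.068
Degrees of freedom = 3 − 1 = 2; critical value at α = 0.05 is 5.991.
Since 0.068 < 5.991, we fail to reject the null hypothesis — the data are consistent with the 9:6:1 ratio.

0.068; consistent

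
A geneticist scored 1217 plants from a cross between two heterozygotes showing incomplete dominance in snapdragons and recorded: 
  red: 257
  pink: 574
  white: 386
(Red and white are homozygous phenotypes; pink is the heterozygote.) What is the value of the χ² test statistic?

With incomplete dominance, a heterozygote × heterozygote cross gives a 1:2:1 phenotypic ratio.
Under the 1:2:1 hypothesis (Σ ratio = 4, N = 1217):
  red: 1217 × 1/4 = 304.25
  pink: 1217 × 2/4 = 608.5
  white: 1217 × 1/4 = 304.25
χ² = Σ (O − E)² / E
  red: (257 − 304.25)² / 304.25 = 7.3379
  pink: (574 − 608.5)² / 608.5 = 1.9560
  white: (386 − 304.25)² / 304.25 = 21.9657
χ² = 7.3379 + 1.9560 + 21.9657 = 31.2596 ≈ 31.260

31.260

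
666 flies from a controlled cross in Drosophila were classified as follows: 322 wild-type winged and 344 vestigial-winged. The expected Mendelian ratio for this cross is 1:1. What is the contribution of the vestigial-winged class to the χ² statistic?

0.363

Under the 1:1 hypothesis (Σ ratio = 2, N = 666):
  wild-type winged: 666 × 1/2 = 333
  vestigial-winged: 666 × 1/2 = 333
Contribution of vestigial-winged: (344 − 333)² / 333 = 0.3634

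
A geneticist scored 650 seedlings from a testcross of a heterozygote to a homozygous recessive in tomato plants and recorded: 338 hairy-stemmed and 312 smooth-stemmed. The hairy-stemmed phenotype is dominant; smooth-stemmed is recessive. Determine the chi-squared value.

A testcross of a heterozygote (Aa × aa) gives a 1:1 phenotypic ratio.
Total ratio parts = 2. Expected numbers out of 650:
  hairy-stemmed: 650 × 1/2 = 325
  smooth-stemmed: 650 × 1/2 = 325
χ² = Σ (O − E)² / E
  hairy-stemmed: (338 − 325)² / 325 = 0.5200
  smooth-stemmed: (312 − 325)² / 325 = 0.5200
χ² = 0.5200 + 0.5200 = 1.040

1.040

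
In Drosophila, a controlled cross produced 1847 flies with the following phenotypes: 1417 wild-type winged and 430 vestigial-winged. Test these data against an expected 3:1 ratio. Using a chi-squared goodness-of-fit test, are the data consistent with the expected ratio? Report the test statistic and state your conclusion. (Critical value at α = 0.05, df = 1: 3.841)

2.911; consistent

Under the 3:1 hypothesis (Σ ratio = 4, N = 1847):
  wild-type winged: 1847 × 3/4 = 1385.25
  vestigial-winged: 1847 × 1/4 = 461.75
χ² = Σ (O − E)² / E
  wild-type winged: (1417 − 1385.25)² / 1385.25 = 0.7277
  vestigial-winged: (430 − 461.75)² / 461.75 = 2.1831
χ² = 0.7277 + 2.1831 = 2.9108 ≈ 2.911
Degrees of freedom = 2 − 1 = 1; critical value at α = 0.05 is 3.841.
Since 2.911 < 3.841, we fail to reject the null hypothesis — the data are consistent with the 3:1 ratio.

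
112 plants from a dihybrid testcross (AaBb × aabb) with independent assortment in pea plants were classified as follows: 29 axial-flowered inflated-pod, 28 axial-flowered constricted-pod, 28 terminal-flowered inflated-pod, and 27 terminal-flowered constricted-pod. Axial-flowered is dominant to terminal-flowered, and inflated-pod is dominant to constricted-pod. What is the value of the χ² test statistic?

0.071

A dihybrid testcross with independent assortment gives a 1:1:1:1 ratio.
Under the 1:1:1:1 hypothesis (Σ ratio = 4, N = 112):
  axial-flowered inflated-pod: 112 × 1/4 = 28
  axial-flowered constricted-pod: 112 × 1/4 = 28
  terminal-flowered inflated-pod: 112 × 1/4 = 28
  terminal-flowered constricted-pod: 112 × 1/4 = 28
χ² = Σ (O − E)² / E
  axial-flowered inflated-pod: (29 − 28)² / 28 = 0.0357
  axial-flowered constricted-pod: (28 − 28)² / 28 = 0.0000
  terminal-flowered inflated-pod: (28 − 28)² / 28 = 0.0000
  terminal-flowered constricted-pod: (27 − 28)² / 28 = 0.0357
χ² = 0.0357 + 0.0000 + 0.0000 + 0.0357 = 0.0714 ≈ 0.071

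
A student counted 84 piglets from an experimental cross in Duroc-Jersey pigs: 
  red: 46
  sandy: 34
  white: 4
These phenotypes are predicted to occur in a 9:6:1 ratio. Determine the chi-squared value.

0.529

The 9:6:1 ratio has 16 parts, so with N = 84 the expected counts are:
  red: 84 × 9/16 = 47.25
  sandy: 84 × 6/16 = 31.5
  white: 84 × 1/16 = 5.25
χ² = Σ (O − E)² / E
  red: (46 − 47.25)² / 47.25 = 0.0331
  sandy: (34 − 31.5)² / 31.5 = 0.1984
  white: (4 − 5.25)² / 5.25 = 0.2976
χ² = 0.0331 + 0.1984 + 0.2976 = 0.5291 ≈ 0.529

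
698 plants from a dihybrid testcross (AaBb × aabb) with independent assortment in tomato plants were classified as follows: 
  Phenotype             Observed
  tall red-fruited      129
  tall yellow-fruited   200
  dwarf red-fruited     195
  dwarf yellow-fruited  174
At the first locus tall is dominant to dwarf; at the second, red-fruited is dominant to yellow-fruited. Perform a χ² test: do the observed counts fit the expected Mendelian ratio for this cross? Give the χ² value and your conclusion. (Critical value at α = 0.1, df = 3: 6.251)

18.000; not consistent

A dihybrid testcross with independent assortment gives a 1:1:1:1 ratio.
Expected counts for N = 698 under a 1:1:1:1 ratio (total parts = 4):
  tall red-fruited: 698 × 1/4 = 174.5
  tall yellow-fruited: 698 × 1/4 = 174.5
  dwarf red-fruited: 698 × 1/4 = 174.5
  dwarf yellow-fruited: 698 × 1/4 = 174.5
χ² = Σ (O − E)² / E
  tall red-fruited: (129 − 174.5)² / 174.5 = 11.8639
  tall yellow-fruited: (200 − 174.5)² / 174.5 = 3.7264
  dwarf red-fruited: (195 − 174.5)² / 174.5 = 2.4083
  dwarf yellow-fruited: (174 − 174.5)² / 174.5 = 0.0014
χ² = 11.8639 + 3.7264 + 2.4083 + 0.0014 = 18.000
Degrees of freedom = 4 − 1 = 3; critical value at α = 0.1 is 6.251.
Since 18.000 > 6.251, we reject the null hypothesis — the data do not fit the 1:1:1:1 ratio.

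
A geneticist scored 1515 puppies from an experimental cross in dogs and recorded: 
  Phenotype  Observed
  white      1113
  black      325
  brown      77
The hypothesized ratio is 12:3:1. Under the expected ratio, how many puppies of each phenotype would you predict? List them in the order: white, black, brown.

1136.25, 284.0625, 94.6875

The 12:3:1 ratio has 16 parts, so with N = 1515 the expected counts are:
  white: 1515 × 12/16 = 1136.25
  black: 1515 × 3/16 = 284.0625
  brown: 1515 × 1/16 = 94.6875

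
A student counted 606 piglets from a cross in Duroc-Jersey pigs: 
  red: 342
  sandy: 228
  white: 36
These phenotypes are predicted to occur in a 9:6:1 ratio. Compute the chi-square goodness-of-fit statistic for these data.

0.099

The 9:6:1 ratio has 16 parts, so with N = 606 the expected counts are:
  red: 606 × 9/16 = 340.875
  sandy: 606 × 6/16 = 227.25
  white: 606 × 1/16 = 37.875
χ² = Σ (O − E)² / E
  red: (342 − 340.875)² / 340.875 = 0.0037
  sandy: (228 − 227.25)² / 227.25 = 0.0025
  white: (36 − 37.875)² / 37.875 = 0.0928
χ² = 0.0037 + 0.0025 + 0.0928 = 0.099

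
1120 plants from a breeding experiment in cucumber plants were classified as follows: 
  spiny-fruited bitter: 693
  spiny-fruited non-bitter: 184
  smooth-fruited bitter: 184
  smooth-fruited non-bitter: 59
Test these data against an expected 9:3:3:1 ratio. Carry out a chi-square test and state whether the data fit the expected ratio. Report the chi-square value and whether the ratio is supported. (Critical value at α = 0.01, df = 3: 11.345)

Expected counts for N = 1120 under a 9:3:3:1 ratio (total parts = 16):
  spiny-fruited bitter: 1120 × 9/16 = 630
  spiny-fruited non-bitter: 1120 × 3/16 = 210
  smooth-fruited bitter: 1120 × 3/16 = 210
  smooth-fruited non-bitter: 1120 × 1/16 = 70
χ² = Σ (O − E)² / E
  spiny-fruited bitter: (693 − 630)² / 630 = 6.3000
  spiny-fruited non-bitter: (184 − 210)² / 210 = 3.2190
  smooth-fruited bitter: (184 − 210)² / 210 = 3.2190
  smooth-fruited non-bitter: (59 − 70)² / 70 = 1.7286
χ² = 6.3000 + 3.2190 + 3.2190 + 1.7286 = 14.4666 ≈ 14.467
Degrees of freedom = 4 − 1 = 3; critical value at α = 0.01 is 11.345.
Since 14.467 > 11.345, we reject the null hypothesis — the data do not fit the 9:3:3:1 ratio.

14.467; not consistent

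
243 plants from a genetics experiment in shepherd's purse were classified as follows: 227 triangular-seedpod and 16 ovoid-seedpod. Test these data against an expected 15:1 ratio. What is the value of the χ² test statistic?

0.046

Expected counts for N = 243 under a 15:1 ratio (total parts = 16):
  triangular-seedpod: 243 × 15/16 = 227.8125
  ovoid-seedpod: 243 × 1/16 = 15.1875
χ² = Σ (O − E)² / E
  triangular-seedpod: (227 − 227.8125)² / 227.8125 = 0.0029
  ovoid-seedpod: (16 − 15.1875)² / 15.1875 = 0.0435
χ² = 0.0029 + 0.0435 = 0.0464 ≈ 0.046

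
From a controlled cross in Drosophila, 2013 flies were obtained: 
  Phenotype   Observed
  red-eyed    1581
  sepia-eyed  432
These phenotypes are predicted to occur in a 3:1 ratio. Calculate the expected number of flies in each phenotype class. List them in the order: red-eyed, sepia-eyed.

1509.75, 503.25

Total ratio parts = 4. Expected numbers out of 2013:
  red-eyed: 2013 × 3/4 = 1509.75
  sepia-eyed: 2013 × 1/4 = 503.25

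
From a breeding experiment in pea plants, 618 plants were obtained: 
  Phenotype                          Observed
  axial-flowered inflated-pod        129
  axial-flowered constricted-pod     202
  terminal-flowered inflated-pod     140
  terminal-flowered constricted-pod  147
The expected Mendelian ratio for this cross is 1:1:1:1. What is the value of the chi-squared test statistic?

Expected counts for N = 618 under a 1:1:1:1 ratio (total parts = 4):
  axial-flowered inflated-pod: 618 × 1/4 = 154.5
  axial-flowered constricted-pod: 618 × 1/4 = 154.5
  terminal-flowered inflated-pod: 618 × 1/4 = 154.5
  terminal-flowered constricted-pod: 618 × 1/4 = 154.5
χ² = Σ (O − E)² / E
  axial-flowered inflated-pod: (129 − 154.5)² / 154.5 = 4.2087
  axial-flowered constricted-pod: (202 − 154.5)² / 154.5 = 14.6036
  terminal-flowered inflated-pod: (140 − 154.5)² / 154.5 = 1.3608
  terminal-flowered constricted-pod: (147 − 154.5)² / 154.5 = 0.3641
χ² = 4.2087 + 14.6036 + 1.3608 + 0.3641 = 20.5372 ≈ 20.537

20.537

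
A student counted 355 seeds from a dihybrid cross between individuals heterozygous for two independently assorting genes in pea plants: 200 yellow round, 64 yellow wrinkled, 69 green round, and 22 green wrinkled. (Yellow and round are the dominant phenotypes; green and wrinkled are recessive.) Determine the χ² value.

A dihybrid F₂ with independent assortment and complete dominance at both loci gives a 9:3:3:1 phenotypic ratio.
Expected counts for N = 355 under a 9:3:3:1 ratio (total parts = 16):
  yellow round: 355 × 9/16 = 199.6875
  yellow wrinkled: 355 × 3/16 = 66.5625
  green round: 355 × 3/16 = 66.5625
  green wrinkled: 355 × 1/16 = 22.1875
χ² = Σ (O − E)² / E
  yellow round: (200 − 199.6875)² / 199.6875 = 0.0005
  yellow wrinkled: (64 − 66.5625)² / 66.5625 = 0.0987
  green round: (69 − 66.5625)² / 66.5625 = 0.0893
  green wrinkled: (22 − 22.1875)² / 22.1875 = 0.0016
χ² = 0.0005 + 0.0987 + 0.0893 + 0.0016 = 0.1901 ≈ 0.190

0.190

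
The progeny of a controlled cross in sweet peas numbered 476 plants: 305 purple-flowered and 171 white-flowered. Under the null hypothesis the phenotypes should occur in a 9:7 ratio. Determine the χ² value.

Under the 9:7 hypothesis (Σ ratio = 16, N = 476):
  purple-flowered: 476 × 9/16 = 267.75
  white-flowered: 476 × 7/16 = 208.25
χ² = Σ (O − E)² / E
  purple-flowered: (305 − 267.75)² / 267.75 = 5.1823
  white-flowered: (171 − 208.25)² / 208.25 = 6.6630
χ² = 5.1823 + 6.6630 = 11.8453 ≈ 11.845

11.845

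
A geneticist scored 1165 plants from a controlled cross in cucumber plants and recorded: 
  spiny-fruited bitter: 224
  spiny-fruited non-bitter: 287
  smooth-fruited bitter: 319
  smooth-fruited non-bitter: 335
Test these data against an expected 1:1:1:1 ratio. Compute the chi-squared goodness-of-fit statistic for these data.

Expected counts for N = 1165 under a 1:1:1:1 ratio (total parts = 4):
  spiny-fruited bitter: 1165 × 1/4 = 291.25
  spiny-fruited non-bitter: 1165 × 1/4 = 291.25
  smooth-fruited bitter: 1165 × 1/4 = 291.25
  smooth-fruited non-bitter: 1165 × 1/4 = 291.25
χ² = Σ (O − E)² / E
  spiny-fruited bitter: (224 − 291.25)² / 291.25 = 15.5281
  spiny-fruited non-bitter: (287 − 291.25)² / 291.25 = 0.0620
  smooth-fruited bitter: (319 − 291.25)² / 291.25 = 2.6440
  smooth-fruited non-bitter: (335 − 291.25)² / 291.25 = 6.5719
χ² = 15.5281 + 0.0620 + 2.6440 + 6.5719 = 24.806

24.806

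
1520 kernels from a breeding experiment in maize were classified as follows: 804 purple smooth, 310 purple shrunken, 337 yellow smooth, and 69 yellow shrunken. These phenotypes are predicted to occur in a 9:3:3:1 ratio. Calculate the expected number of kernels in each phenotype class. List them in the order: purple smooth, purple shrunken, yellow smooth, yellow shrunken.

Total ratio parts = 16. Expected numbers out of 1520:
  purple smooth: 1520 × 9/16 = 855
  purple shrunken: 1520 × 3/16 = 285
  yellow smooth: 1520 × 3/16 = 285
  yellow shrunken: 1520 × 1/16 = 95

855, 285, 285, 95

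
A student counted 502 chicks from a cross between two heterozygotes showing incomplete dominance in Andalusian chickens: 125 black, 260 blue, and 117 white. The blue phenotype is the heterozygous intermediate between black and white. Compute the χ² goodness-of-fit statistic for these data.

0.900

With incomplete dominance, a heterozygote × heterozygote cross gives a 1:2:1 phenotypic ratio.
Under the 1:2:1 hypothesis (Σ ratio = 4, N = 502):
  black: 502 × 1/4 = 125.5
  blue: 502 × 2/4 = 251
  white: 502 × 1/4 = 125.5
χ² = Σ (O − E)² / E
  black: (125 − 125.5)² / 125.5 = 0.0020
  blue: (260 − 251)² / 251 = 0.3227
  white: (117 − 125.5)² / 125.5 = 0.5757
χ² = 0.0020 + 0.3227 + 0.5757 = 0.9004 ≈ 0.900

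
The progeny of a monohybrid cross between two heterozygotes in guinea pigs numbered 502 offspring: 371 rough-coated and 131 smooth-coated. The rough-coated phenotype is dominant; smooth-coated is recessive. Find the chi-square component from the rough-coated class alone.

For a monohybrid cross between heterozygotes with complete dominance, the expected phenotypic ratio is 3:1.
The 3:1 ratio has 4 parts, so with N = 502 the expected counts are:
  rough-coated: 502 × 3/4 = 376.5
  smooth-coated: 502 × 1/4 = 125.5
Contribution of rough-coated: (371 − 376.5)² / 376.5 = 0.0803

0.080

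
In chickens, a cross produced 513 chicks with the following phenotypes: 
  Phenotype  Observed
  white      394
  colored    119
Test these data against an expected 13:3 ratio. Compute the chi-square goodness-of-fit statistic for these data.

Expected counts for N = 513 under a 13:3 ratio (total parts = 16):
  white: 513 × 13/16 = 416.8125
  colored: 513 × 3/16 = 96.1875
χ² = Σ (O − E)² / E
  white: (394 − 416.8125)² / 416.8125 = 1.2485
  colored: (119 − 96.1875)² / 96.1875 = 5.4104
χ² = 1.2485 + 5.4104 = 6.6589 ≈ 6.659

6.659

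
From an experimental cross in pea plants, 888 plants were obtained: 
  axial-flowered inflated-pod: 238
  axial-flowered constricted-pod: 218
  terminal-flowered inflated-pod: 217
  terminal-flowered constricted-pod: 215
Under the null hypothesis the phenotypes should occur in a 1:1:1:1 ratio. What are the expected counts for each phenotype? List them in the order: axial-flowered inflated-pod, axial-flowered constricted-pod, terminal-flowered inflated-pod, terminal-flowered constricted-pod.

222, 222, 222, 222

Expected counts for N = 888 under a 1:1:1:1 ratio (total parts = 4):
  axial-flowered inflated-pod: 888 × 1/4 = 222
  axial-flowered constricted-pod: 888 × 1/4 = 222
  terminal-flowered inflated-pod: 888 × 1/4 = 222
  terminal-flowered constricted-pod: 888 × 1/4 = 222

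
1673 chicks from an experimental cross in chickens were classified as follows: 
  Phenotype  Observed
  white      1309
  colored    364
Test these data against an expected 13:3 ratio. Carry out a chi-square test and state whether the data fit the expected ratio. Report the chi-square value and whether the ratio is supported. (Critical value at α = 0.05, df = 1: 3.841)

9.932; not consistent

Expected counts for N = 1673 under a 13:3 ratio (total parts = 16):
  white: 1673 × 13/16 = 1359.3125
  colored: 1673 × 3/16 = 313.6875
χ² = Σ (O − E)² / E
  white: (1309 − 1359.3125)² / 1359.3125 = 1.8622
  colored: (364 − 313.6875)² / 313.6875 = 8.0696
χ² = 1.8622 + 8.0696 = 9.9318 ≈ 9.932
Degrees of freedom = 2 − 1 = 1; critical value at α = 0.05 is 3.841.
Since 9.932 > 3.841, we reject the null hypothesis — the data do not fit the 13:3 ratio.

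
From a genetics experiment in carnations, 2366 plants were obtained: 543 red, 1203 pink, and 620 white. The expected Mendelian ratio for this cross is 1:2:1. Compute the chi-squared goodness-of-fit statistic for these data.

5.688

Expected counts for N = 2366 under a 1:2:1 ratio (total parts = 4):
  red: 2366 × 1/4 = 591.5
  pink: 2366 × 2/4 = 1183
  white: 2366 × 1/4 = 591.5
χ² = Σ (O − E)² / E
  red: (543 − 591.5)² / 591.5 = 3.9768
  pink: (1203 − 1183)² / 1183 = 0.3381
  white: (620 − 591.5)² / 591.5 = 1.3732
χ² = 3.9768 + 0.3381 + 1.3732 = 5.6881 ≈ 5.688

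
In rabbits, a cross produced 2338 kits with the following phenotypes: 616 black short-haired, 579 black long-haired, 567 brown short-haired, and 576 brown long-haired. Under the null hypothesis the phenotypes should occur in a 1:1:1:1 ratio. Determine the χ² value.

2.397

Under the 1:1:1:1 hypothesis (Σ ratio = 4, N = 2338):
  black short-haired: 2338 × 1/4 = 584.5
  black long-haired: 2338 × 1/4 = 584.5
  brown short-haired: 2338 × 1/4 = 584.5
  brown long-haired: 2338 × 1/4 = 584.5
χ² = Σ (O − E)² / E
  black short-haired: (616 − 584.5)² / 584.5 = 1.6976
  black long-haired: (579 − 584.5)² / 584.5 = 0.0518
  brown short-haired: (567 − 584.5)² / 584.5 = 0.5240
  brown long-haired: (576 − 584.5)² / 584.5 = 0.1236
χ² = 1.6976 + 0.0518 + 0.5240 + 0.1236 = 2.397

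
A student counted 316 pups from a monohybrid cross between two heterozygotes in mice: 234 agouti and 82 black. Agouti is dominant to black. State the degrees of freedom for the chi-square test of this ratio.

For a monohybrid cross between heterozygotes with complete dominance, the expected phenotypic ratio is 3:1.
A goodness-of-fit test with 2 phenotype classes has df = 2 − 1 = 1.

1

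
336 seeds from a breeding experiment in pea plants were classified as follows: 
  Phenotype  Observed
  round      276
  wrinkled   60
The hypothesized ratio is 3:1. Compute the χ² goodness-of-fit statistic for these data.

Under the 3:1 hypothesis (Σ ratio = 4, N = 336):
  round: 336 × 3/4 = 252
  wrinkled: 336 × 1/4 = 84
χ² = Σ (O − E)² / E
  round: (276 − 252)² / 252 = 2.2857
  wrinkled: (60 − 84)² / 84 = 6.8571
χ² = 2.2857 + 6.8571 = 9.1428 ≈ 9.143

9.143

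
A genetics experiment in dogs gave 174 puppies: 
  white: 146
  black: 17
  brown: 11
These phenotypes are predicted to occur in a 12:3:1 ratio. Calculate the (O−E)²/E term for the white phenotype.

1.841

Under the 12:3:1 hypothesis (Σ ratio = 16, N = 174):
  white: 174 × 12/16 = 130.5
  black: 174 × 3/16 = 32.625
  brown: 174 × 1/16 = 10.875
Contribution of white: (146 − 130.5)² / 130.5 = 1.8410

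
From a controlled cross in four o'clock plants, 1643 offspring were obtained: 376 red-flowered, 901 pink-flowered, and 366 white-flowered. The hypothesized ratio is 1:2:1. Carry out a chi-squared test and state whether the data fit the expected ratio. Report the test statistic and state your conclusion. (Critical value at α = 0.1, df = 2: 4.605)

15.509; not consistent

Total ratio parts = 4. Expected numbers out of 1643:
  red-flowered: 1643 × 1/4 = 410.75
  pink-flowered: 1643 × 2/4 = 821.5
  white-flowered: 1643 × 1/4 = 410.75
χ² = Σ (O − E)² / E
  red-flowered: (376 − 410.75)² / 410.75 = 2.9399
  pink-flowered: (901 − 821.5)² / 821.5 = 7.6935
  white-flowered: (366 − 410.75)² / 410.75 = 4.8754
χ² = 2.9399 + 7.6935 + 4.8754 = 15.5088 ≈ 15.509
Degrees of freedom = 3 − 1 = 2; critical value at α = 0.1 is 4.605.
Since 15.509 > 4.605, we reject the null hypothesis — the data do not fit the 1:2:1 ratio.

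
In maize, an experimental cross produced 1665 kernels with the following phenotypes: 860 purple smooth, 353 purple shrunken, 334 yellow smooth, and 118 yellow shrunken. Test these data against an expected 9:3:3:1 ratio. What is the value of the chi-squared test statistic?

Expected counts for N = 1665 under a 9:3:3:1 ratio (total parts = 16):
  purple smooth: 1665 × 9/16 = 936.5625
  purple shrunken: 1665 × 3/16 = 312.1875
  yellow smooth: 1665 × 3/16 = 312.1875
  yellow shrunken: 1665 × 1/16 = 104.0625
χ² = Σ (O − E)² / E
  purple smooth: (860 − 936.5625)² / 936.5625 = 6.2589
  purple shrunken: (353 − 312.1875)² / 312.1875 = 5.3354
  yellow smooth: (334 − 312.1875)² / 312.1875 = 1.5240
  yellow shrunken: (118 − 104.0625)² / 104.0625 = 1.8667
χ² = 6.2589 + 5.3354 + 1.5240 + 1.8667 = 14.985

14.985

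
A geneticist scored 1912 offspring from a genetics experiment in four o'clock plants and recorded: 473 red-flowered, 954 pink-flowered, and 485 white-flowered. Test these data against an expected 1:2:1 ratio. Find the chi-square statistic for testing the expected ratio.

0.159

Total ratio parts = 4. Expected numbers out of 1912:
  red-flowered: 1912 × 1/4 = 478
  pink-flowered: 1912 × 2/4 = 956
  white-flowered: 1912 × 1/4 = 478
χ² = Σ (O − E)² / E
  red-flowered: (473 − 478)² / 478 = 0.0523
  pink-flowered: (954 − 956)² / 956 = 0.0042
  white-flowered: (485 − 478)² / 478 = 0.1025
χ² = 0.0523 + 0.0042 + 0.1025 = 0.159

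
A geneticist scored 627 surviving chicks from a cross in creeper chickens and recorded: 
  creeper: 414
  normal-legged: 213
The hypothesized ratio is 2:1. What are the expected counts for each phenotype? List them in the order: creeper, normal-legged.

418, 209

Expected counts for N = 627 under a 2:1 ratio (total parts = 3):
  creeper: 627 × 2/3 = 418
  normal-legged: 627 × 1/3 = 209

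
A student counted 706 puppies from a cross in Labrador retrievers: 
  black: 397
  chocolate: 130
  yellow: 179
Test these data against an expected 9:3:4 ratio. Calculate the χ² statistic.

0.078

Under the 9:3:4 hypothesis (Σ ratio = 16, N = 706):
  black: 706 × 9/16 = 397.125
  chocolate: 706 × 3/16 = 132.375
  yellow: 706 × 4/16 = 176.5
χ² = Σ (O − E)² / E
  black: (397 − 397.125)² / 397.125 = 0.0000
  chocolate: (130 − 132.375)² / 132.375 = 0.0426
  yellow: (179 − 176.5)² / 176.5 = 0.0354
χ² = 0.0000 + 0.0426 + 0.0354 = 0.078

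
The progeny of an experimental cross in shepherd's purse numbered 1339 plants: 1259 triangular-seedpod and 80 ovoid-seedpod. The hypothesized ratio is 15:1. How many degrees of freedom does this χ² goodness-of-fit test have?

1

A goodness-of-fit test with 2 phenotype classes has df = 2 − 1 = 1.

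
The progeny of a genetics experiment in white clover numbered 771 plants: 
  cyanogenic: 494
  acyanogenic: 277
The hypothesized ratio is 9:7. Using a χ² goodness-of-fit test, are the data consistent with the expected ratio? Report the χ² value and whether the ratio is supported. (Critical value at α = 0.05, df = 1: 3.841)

Expected counts for N = 771 under a 9:7 ratio (total parts = 16):
  cyanogenic: 771 × 9/16 = 433.6875
  acyanogenic: 771 × 7/16 = 337.3125
χ² = Σ (O − E)² / E
  cyanogenic: (494 − 433.6875)² / 433.6875 = 8.3876
  acyanogenic: (277 − 337.3125)² / 337.3125 = 10.7841
χ² = 8.3876 + 10.7841 = 19.1717 ≈ 19.172
Degrees of freedom = 2 − 1 = 1; critical value at α = 0.05 is 3.841.
Since 19.172 > 3.841, we reject the null hypothesis — the data do not fit the 9:7 ratio.

19.172; not consistent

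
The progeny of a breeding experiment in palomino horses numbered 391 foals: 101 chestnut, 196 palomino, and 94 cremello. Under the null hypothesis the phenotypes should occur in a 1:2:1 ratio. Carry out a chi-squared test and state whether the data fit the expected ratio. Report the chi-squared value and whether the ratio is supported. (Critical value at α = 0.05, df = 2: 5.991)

Expected counts for N = 391 under a 1:2:1 ratio (total parts = 4):
  chestnut: 391 × 1/4 = 97.75
  palomino: 391 × 2/4 = 195.5
  cremello: 391 × 1/4 = 97.75
χ² = Σ (O − E)² / E
  chestnut: (101 − 97.75)² / 97.75 = 0.1081
  palomino: (196 − 195.5)² / 195.5 = 0.0013
  cremello: (94 − 97.75)² / 97.75 = 0.1439
χ² = 0.1081 + 0.0013 + 0.1439 = 0.2533 ≈ 0.253
Degrees of freedom = 3 − 1 = 2; critical value at α = 0.05 is 5.991.
Since 0.253 < 5.991, we fail to reject the null hypothesis — the data are consistent with the 1:2:1 ratio.

0.253; consistent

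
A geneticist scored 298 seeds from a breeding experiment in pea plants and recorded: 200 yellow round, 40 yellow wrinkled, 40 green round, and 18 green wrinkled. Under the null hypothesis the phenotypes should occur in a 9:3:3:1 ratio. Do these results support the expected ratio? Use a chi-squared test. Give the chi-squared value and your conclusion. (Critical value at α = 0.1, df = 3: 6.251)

15.295; not consistent

The 9:3:3:1 ratio has 16 parts, so with N = 298 the expected counts are:
  yellow round: 298 × 9/16 = 167.625
  yellow wrinkled: 298 × 3/16 = 55.875
  green round: 298 × 3/16 = 55.875
  green wrinkled: 298 × 1/16 = 18.625
χ² = Σ (O − E)² / E
  yellow round: (200 − 167.625)² / 167.625 = 6.2529
  yellow wrinkled: (40 − 55.875)² / 55.875 = 4.5103
  green round: (40 − 55.875)² / 55.875 = 4.5103
  green wrinkled: (18 − 18.625)² / 18.625 = 0.0210
χ² = 6.2529 + 4.5103 + 4.5103 + 0.0210 = 15.2945 ≈ 15.295
Degrees of freedom = 4 − 1 = 3; critical value at α = 0.1 is 6.251.
Since 15.295 > 6.251, we reject the null hypothesis — the data do not fit the 9:3:3:1 ratio.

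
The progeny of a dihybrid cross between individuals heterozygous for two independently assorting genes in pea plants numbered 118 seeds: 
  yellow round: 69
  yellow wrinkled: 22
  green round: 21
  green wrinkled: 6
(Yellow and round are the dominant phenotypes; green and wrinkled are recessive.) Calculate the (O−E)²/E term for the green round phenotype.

0.057

A dihybrid F₂ with independent assortment and complete dominance at both loci gives a 9:3:3:1 phenotypic ratio.
Under the 9:3:3:1 hypothesis (Σ ratio = 16, N = 118):
  yellow round: 118 × 9/16 = 66.375
  yellow wrinkled: 118 × 3/16 = 22.125
  green round: 118 × 3/16 = 22.125
  green wrinkled: 118 × 1/16 = 7.375
Contribution of green round: (21 − 22.125)² / 22.125 = 0.0572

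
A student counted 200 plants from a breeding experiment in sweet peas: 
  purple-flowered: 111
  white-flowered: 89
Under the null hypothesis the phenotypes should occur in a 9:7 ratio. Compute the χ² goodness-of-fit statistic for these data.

The 9:7 ratio has 16 parts, so with N = 200 the expected counts are:
  purple-flowered: 200 × 9/16 = 112.5
  white-flowered: 200 × 7/16 = 87.5
χ² = Σ (O − E)² / E
  purple-flowered: (111 − 112.5)² / 112.5 = 0.0200
  white-flowered: (89 − 87.5)² / 87.5 = 0.0257
χ² = 0.0200 + 0.0257 = 0.0457 ≈ 0.046

0.046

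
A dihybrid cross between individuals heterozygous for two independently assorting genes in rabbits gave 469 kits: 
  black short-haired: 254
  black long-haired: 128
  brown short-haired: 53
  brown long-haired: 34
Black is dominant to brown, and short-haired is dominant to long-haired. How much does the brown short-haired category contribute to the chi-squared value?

13.881

A dihybrid F₂ with independent assortment and complete dominance at both loci gives a 9:3:3:1 phenotypic ratio.
Under the 9:3:3:1 hypothesis (Σ ratio = 16, N = 469):
  black short-haired: 469 × 9/16 = 263.8125
  black long-haired: 469 × 3/16 = 87.9375
  brown short-haired: 469 × 3/16 = 87.9375
  brown long-haired: 469 × 1/16 = 29.3125
Contribution of brown short-haired: (53 − 87.9375)² / 87.9375 = 13.8806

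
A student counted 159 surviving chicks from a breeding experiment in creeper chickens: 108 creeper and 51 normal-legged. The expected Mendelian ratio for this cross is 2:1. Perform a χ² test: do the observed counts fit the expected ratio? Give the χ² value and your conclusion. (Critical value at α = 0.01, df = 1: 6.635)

0.113; consistent

Expected counts for N = 159 under a 2:1 ratio (total parts = 3):
  creeper: 159 × 2/3 = 106
  normal-legged: 159 × 1/3 = 53
χ² = Σ (O − E)² / E
  creeper: (108 − 106)² / 106 = 0.0377
  normal-legged: (51 − 53)² / 53 = 0.0755
χ² = 0.0377 + 0.0755 = 0.1132 ≈ 0.113
Degrees of freedom = 2 − 1 = 1; critical value at α = 0.01 is 6.635.
Since 0.113 < 6.635, we fail to reject the null hypothesis — the data are consistent with the 2:1 ratio.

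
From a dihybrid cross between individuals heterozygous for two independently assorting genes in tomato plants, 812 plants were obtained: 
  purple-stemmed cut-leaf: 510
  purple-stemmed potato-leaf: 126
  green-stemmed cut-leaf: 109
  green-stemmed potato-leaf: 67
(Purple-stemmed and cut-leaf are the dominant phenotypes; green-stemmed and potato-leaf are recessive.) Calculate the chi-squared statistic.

A dihybrid F₂ with independent assortment and complete dominance at both loci gives a 9:3:3:1 phenotypic ratio.
Under the 9:3:3:1 hypothesis (Σ ratio = 16, N = 812):
  purple-stemmed cut-leaf: 812 × 9/16 = 456.75
  purple-stemmed potato-leaf: 812 × 3/16 = 152.25
  green-stemmed cut-leaf: 812 × 3/16 = 152.25
  green-stemmed potato-leaf: 812 × 1/16 = 50.75
χ² = Σ (O − E)² / E
  purple-stemmed cut-leaf: (510 − 456.75)² / 456.75 = 6.2081
  purple-stemmed potato-leaf: (126 − 152.25)² / 152.25 = 4.5259
  green-stemmed cut-leaf: (109 − 152.25)² / 152.25 = 12.2861
  green-stemmed potato-leaf: (67 − 50.75)² / 50.75 = 5.2032
χ² = 6.2081 + 4.5259 + 12.2861 + 5.2032 = 28.2233 ≈ 28.223

28.223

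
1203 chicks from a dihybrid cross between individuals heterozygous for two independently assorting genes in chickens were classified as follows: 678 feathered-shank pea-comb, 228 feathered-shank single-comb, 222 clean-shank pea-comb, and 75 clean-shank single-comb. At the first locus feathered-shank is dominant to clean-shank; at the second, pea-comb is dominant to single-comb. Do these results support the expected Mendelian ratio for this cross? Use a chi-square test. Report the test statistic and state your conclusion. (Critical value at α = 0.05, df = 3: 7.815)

0.086; consistent

A dihybrid F₂ with independent assortment and complete dominance at both loci gives a 9:3:3:1 phenotypic ratio.
Under the 9:3:3:1 hypothesis (Σ ratio = 16, N = 1203):
  feathered-shank pea-comb: 1203 × 9/16 = 676.6875
  feathered-shank single-comb: 1203 × 3/16 = 225.5625
  clean-shank pea-comb: 1203 × 3/16 = 225.5625
  clean-shank single-comb: 1203 × 1/16 = 75.1875
χ² = Σ (O − E)² / E
  feathered-shank pea-comb: (678 − 676.6875)² / 676.6875 = 0.0025
  feathered-shank single-comb: (228 − 225.5625)² / 225.5625 = 0.0263
  clean-shank pea-comb: (222 − 225.5625)² / 225.5625 = 0.0563
  clean-shank single-comb: (75 − 75.1875)² / 75.1875 = 0.0005
χ² = 0.0025 + 0.0263 + 0.0563 + 0.0005 = 0.0856 ≈ 0.086
Degrees of freedom = 4 − 1 = 3; critical value at α = 0.05 is 7.815.
Since 0.086 < 7.815, we fail to reject the null hypothesis — the data are consistent with the 9:3:3:1 ratio.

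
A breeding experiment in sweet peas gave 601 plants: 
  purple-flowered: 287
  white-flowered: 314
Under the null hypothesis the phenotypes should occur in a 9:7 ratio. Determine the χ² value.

17.629

The 9:7 ratio has 16 parts, so with N = 601 the expected counts are:
  purple-flowered: 601 × 9/16 = 338.0625
  white-flowered: 601 × 7/16 = 262.9375
χ² = Σ (O − E)² / E
  purple-flowered: (287 − 338.0625)² / 338.0625 = 7.7127
  white-flowered: (314 − 262.9375)² / 262.9375 = 9.9163
χ² = 7.7127 + 9.9163 = 17.629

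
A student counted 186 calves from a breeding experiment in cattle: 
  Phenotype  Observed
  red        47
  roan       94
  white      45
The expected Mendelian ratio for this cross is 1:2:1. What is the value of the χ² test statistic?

0.065

The 1:2:1 ratio has 4 parts, so with N = 186 the expected counts are:
  red: 186 × 1/4 = 46.5
  roan: 186 × 2/4 = 93
  white: 186 × 1/4 = 46.5
χ² = Σ (O − E)² / E
  red: (47 − 46.5)² / 46.5 = 0.0054
  roan: (94 − 93)² / 93 = 0.0108
  white: (45 − 46.5)² / 46.5 = 0.0484
χ² = 0.0054 + 0.0108 + 0.0484 = 0.0646 ≈ 0.065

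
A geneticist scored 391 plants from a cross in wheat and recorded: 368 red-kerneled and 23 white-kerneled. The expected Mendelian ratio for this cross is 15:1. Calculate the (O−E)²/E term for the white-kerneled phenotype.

0.085

Total ratio parts = 16. Expected numbers out of 391:
  red-kerneled: 391 × 15/16 = 366.5625
  white-kerneled: 391 × 1/16 = 24.4375
Contribution of white-kerneled: (23 − 24.4375)² / 24.4375 = 0.0846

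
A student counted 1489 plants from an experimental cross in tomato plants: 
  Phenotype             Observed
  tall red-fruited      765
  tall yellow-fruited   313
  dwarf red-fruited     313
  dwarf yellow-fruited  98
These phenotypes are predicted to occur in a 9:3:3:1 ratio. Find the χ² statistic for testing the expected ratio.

14.739

Under the 9:3:3:1 hypothesis (Σ ratio = 16, N = 1489):
  tall red-fruited: 1489 × 9/16 = 837.5625
  tall yellow-fruited: 1489 × 3/16 = 279.1875
  dwarf red-fruited: 1489 × 3/16 = 279.1875
  dwarf yellow-fruited: 1489 × 1/16 = 93.0625
χ² = Σ (O − E)² / E
  tall red-fruited: (765 − 837.5625)² / 837.5625 = 6.2865
  tall yellow-fruited: (313 − 279.1875)² / 279.1875 = 4.0950
  dwarf red-fruited: (313 − 279.1875)² / 279.1875 = 4.0950
  dwarf yellow-fruited: (98 − 93.0625)² / 93.0625 = 0.2620
χ² = 6.2865 + 4.0950 + 4.0950 + 0.2620 = 14.7385 ≈ 14.739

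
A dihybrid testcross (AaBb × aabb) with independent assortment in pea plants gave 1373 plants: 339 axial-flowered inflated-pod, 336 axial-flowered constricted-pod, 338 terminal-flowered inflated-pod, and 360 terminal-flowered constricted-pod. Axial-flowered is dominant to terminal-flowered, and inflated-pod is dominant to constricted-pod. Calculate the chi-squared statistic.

1.103

A dihybrid testcross with independent assortment gives a 1:1:1:1 ratio.
The 1:1:1:1 ratio has 4 parts, so with N = 1373 the expected counts are:
  axial-flowered inflated-pod: 1373 × 1/4 = 343.25
  axial-flowered constricted-pod: 1373 × 1/4 = 343.25
  terminal-flowered inflated-pod: 1373 × 1/4 = 343.25
  terminal-flowered constricted-pod: 1373 × 1/4 = 343.25
χ² = Σ (O − E)² / E
  axial-flowered inflated-pod: (339 − 343.25)² / 343.25 = 0.0526
  axial-flowered constricted-pod: (336 − 343.25)² / 343.25 = 0.1531
  terminal-flowered inflated-pod: (338 − 343.25)² / 343.25 = 0.0803
  terminal-flowered constricted-pod: (360 − 343.25)² / 343.25 = 0.8174
χ² = 0.0526 + 0.1531 + 0.0803 + 0.8174 = 1.1034 ≈ 1.103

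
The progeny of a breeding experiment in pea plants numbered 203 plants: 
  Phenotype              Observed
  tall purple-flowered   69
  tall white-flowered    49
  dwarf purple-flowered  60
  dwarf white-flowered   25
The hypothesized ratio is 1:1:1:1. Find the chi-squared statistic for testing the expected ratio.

Under the 1:1:1:1 hypothesis (Σ ratio = 4, N = 203):
  tall purple-flowered: 203 × 1/4 = 50.75
  tall white-flowered: 203 × 1/4 = 50.75
  dwarf purple-flowered: 203 × 1/4 = 50.75
  dwarf white-flowered: 203 × 1/4 = 50.75
χ² = Σ (O − E)² / E
  tall purple-flowered: (69 − 50.75)² / 50.75 = 6.5628
  tall white-flowered: (49 − 50.75)² / 50.75 = 0.0603
  dwarf purple-flowered: (60 − 50.75)² / 50.75 = 1.6860
  dwarf white-flowered: (25 − 50.75)² / 50.75 = 13.0653
χ² = 6.5628 + 0.0603 + 1.6860 + 13.0653 = 21.3744 ≈ 21.374

21.374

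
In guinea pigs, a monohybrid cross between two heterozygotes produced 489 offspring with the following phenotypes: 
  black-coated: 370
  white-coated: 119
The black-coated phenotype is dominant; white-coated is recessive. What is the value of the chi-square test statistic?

0.115

For a monohybrid cross between heterozygotes with complete dominance, the expected phenotypic ratio is 3:1.
The 3:1 ratio has 4 parts, so with N = 489 the expected counts are:
  black-coated: 489 × 3/4 = 366.75
  white-coated: 489 × 1/4 = 122.25
χ² = Σ (O − E)² / E
  black-coated: (370 − 366.75)² / 366.75 = 0.0288
  white-coated: (119 − 122.25)² / 122.25 = 0.0864
χ² = 0.0288 + 0.0864 = 0.1152 ≈ 0.115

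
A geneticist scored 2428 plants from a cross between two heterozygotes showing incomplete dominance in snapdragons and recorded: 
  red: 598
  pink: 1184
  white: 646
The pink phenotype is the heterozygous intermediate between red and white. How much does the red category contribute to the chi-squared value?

With incomplete dominance, a heterozygote × heterozygote cross gives a 1:2:1 phenotypic ratio.
Expected counts for N = 2428 under a 1:2:1 ratio (total parts = 4):
  red: 2428 × 1/4 = 607
  pink: 2428 × 2/4 = 1214
  white: 2428 × 1/4 = 607
Contribution of red: (598 − 607)² / 607 = 0.1334

0.133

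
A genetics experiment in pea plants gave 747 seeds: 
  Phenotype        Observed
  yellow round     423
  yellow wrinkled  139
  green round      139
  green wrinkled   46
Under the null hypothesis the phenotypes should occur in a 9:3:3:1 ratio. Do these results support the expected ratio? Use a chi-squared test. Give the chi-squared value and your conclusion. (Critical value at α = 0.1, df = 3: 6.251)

0.045; consistent

Total ratio parts = 16. Expected numbers out of 747:
  yellow round: 747 × 9/16 = 420.1875
  yellow wrinkled: 747 × 3/16 = 140.0625
  green round: 747 × 3/16 = 140.0625
  green wrinkled: 747 × 1/16 = 46.6875
χ² = Σ (O − E)² / E
  yellow round: (423 − 420.1875)² / 420.1875 = 0.0188
  yellow wrinkled: (139 − 140.0625)² / 140.0625 = 0.0081
  green round: (139 − 140.0625)² / 140.0625 = 0.0081
  green wrinkled: (46 − 46.6875)² / 46.6875 = 0.0101
χ² = 0.0188 + 0.0081 + 0.0081 + 0.0101 = 0.0451 ≈ 0.045
Degrees of freedom = 4 − 1 = 3; critical value at α = 0.1 is 6.251.
Since 0.045 < 6.251, we fail to reject the null hypothesis — the data are consistent with the 9:3:3:1 ratio.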